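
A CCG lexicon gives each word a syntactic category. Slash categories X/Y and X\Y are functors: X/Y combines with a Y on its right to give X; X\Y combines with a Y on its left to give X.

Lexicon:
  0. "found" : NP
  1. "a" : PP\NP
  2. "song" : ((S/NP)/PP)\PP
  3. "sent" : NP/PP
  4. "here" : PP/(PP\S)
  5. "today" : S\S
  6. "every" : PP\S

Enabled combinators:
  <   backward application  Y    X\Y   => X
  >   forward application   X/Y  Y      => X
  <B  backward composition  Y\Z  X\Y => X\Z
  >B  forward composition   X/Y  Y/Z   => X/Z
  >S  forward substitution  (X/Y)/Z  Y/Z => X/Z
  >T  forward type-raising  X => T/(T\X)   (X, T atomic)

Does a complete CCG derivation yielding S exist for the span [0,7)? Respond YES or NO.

[0,7] S   >
  [0,4] S/PP   >S
    [0,3] (S/NP)/PP   <
      [0,2] PP   <
        [0,1] "found" : NP
        [1,2] "a" : PP\NP
      [2,3] "song" : ((S/NP)/PP)\PP
    [3,4] "sent" : NP/PP
  [4,7] PP   >
    [4,5] "here" : PP/(PP\S)
    [5,7] PP\S   <B
      [5,6] "today" : S\S
      [6,7] "every" : PP\S

YES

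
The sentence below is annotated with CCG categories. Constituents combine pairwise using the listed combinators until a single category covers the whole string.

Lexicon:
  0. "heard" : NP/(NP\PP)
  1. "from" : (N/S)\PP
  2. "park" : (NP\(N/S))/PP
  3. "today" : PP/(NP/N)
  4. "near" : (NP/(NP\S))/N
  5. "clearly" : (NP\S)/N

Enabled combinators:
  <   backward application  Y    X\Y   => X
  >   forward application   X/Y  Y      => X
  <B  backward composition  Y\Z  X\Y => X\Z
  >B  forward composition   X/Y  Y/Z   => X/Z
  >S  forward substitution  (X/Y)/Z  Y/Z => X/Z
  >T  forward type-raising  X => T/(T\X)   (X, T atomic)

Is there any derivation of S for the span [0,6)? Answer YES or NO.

NP/(NP\PP) (N/S)\PP (NP\(N/S))/PP PP/(NP/N) (NP/(NP\S))/N (NP\S)/N
CKY chart[0,6] = {N/(N\NP), NP, NP/(NP\NP), PP/(PP\NP), S/(S\NP)}; S ∉ chart

NO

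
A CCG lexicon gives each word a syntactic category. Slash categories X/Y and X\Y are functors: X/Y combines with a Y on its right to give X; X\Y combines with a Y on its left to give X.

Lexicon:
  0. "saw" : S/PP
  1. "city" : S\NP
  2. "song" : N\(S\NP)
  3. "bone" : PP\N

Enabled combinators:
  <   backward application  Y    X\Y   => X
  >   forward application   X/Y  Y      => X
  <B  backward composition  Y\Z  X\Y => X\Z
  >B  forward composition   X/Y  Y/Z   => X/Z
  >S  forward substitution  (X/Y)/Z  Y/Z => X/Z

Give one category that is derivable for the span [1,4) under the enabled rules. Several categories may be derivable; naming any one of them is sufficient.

PP

[0,4] S   >
  [0,1] "saw" : S/PP
  [1,4] PP   <
    [1,3] N   <
      [1,2] "city" : S\NP
      [2,3] "song" : N\(S\NP)
    [3,4] "bone" : PP\N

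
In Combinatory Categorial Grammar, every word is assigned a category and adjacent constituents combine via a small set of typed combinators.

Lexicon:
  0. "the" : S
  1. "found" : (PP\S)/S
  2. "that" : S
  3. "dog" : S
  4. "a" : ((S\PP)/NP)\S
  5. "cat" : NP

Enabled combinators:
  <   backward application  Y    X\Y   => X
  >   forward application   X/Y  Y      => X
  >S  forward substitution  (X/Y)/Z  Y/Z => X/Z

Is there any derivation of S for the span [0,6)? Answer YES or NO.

[0,6] S   <
  [0,3] PP   <
    [0,1] "the" : S
    [1,3] PP\S   >
      [1,2] "found" : (PP\S)/S
      [2,3] "that" : S
  [3,6] S\PP   >
    [3,5] (S\PP)/NP   <
      [3,4] "dog" : S
      [4,5] "a" : ((S\PP)/NP)\S
    [5,6] "cat" : NP

YES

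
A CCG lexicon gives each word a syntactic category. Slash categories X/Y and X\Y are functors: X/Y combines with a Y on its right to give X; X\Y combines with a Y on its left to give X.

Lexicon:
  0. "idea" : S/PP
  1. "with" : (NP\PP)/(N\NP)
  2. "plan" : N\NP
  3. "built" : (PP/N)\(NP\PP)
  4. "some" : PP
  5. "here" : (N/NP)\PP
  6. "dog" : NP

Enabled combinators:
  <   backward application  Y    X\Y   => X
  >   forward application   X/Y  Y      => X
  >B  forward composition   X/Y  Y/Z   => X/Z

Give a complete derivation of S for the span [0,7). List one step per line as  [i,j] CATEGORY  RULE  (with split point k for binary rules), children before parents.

[0,7] S   >
  [0,4] S/N   >B
    [0,1] "idea" : S/PP
    [1,4] PP/N   <
      [1,3] NP\PP   >
        [1,2] "with" : (NP\PP)/(N\NP)
        [2,3] "plan" : N\NP
      [3,4] "built" : (PP/N)\(NP\PP)
  [4,7] N   >
    [4,6] N/NP   <
      [4,5] "some" : PP
      [5,6] "here" : (N/NP)\PP
    [6,7] "dog" : NP

[0,1] S/PP  lex  "idea"
[1,2] (NP\PP)/(N\NP)  lex  "with"
[2,3] N\NP  lex  "plan"
[1,3] NP\PP  >  k=2
[3,4] (PP/N)\(NP\PP)  lex  "built"
[1,4] PP/N  <  k=3
[0,4] S/N  >B  k=1
[4,5] PP  lex  "some"
[5,6] (N/NP)\PP  lex  "here"
[4,6] N/NP  <  k=5
[6,7] NP  lex  "dog"
[4,7] N  >  k=6
[0,7] S  >  k=4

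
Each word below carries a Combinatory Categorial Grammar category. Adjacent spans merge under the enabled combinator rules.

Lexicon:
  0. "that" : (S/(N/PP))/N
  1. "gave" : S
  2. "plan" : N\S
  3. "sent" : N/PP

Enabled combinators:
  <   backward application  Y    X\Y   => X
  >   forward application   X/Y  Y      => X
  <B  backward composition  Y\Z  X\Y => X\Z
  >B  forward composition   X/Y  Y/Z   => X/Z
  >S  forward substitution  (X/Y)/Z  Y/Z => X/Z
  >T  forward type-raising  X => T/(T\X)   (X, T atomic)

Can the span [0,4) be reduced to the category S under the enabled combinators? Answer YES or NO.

YES

[0,4] S   >
  [0,3] S/(N/PP)   >
    [0,1] "that" : (S/(N/PP))/N
    [1,3] N   >
      [1,2] N/(N\S)   >T
        [1,2] "gave" : S
      [2,3] "plan" : N\S
  [3,4] "sent" : N/PP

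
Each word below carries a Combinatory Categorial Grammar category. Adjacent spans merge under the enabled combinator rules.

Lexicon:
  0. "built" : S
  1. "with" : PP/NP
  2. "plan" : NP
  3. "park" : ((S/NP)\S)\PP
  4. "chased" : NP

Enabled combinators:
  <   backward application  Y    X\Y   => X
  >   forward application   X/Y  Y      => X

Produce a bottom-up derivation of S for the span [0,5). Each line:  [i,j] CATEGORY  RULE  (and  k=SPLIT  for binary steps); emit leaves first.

[0,1] S  lex  "built"
[1,2] PP/NP  lex  "with"
[2,3] NP  lex  "plan"
[1,3] PP  >  k=2
[3,4] ((S/NP)\S)\PP  lex  "park"
[1,4] (S/NP)\S  <  k=3
[0,4] S/NP  <  k=1
[4,5] NP  lex  "chased"
[0,5] S  >  k=4

[0,5] S   >
  [0,4] S/NP   <
    [0,1] "built" : S
    [1,4] (S/NP)\S   <
      [1,3] PP   >
        [1,2] "with" : PP/NP
        [2,3] "plan" : NP
      [3,4] "park" : ((S/NP)\S)\PP
  [4,5] "chased" : NP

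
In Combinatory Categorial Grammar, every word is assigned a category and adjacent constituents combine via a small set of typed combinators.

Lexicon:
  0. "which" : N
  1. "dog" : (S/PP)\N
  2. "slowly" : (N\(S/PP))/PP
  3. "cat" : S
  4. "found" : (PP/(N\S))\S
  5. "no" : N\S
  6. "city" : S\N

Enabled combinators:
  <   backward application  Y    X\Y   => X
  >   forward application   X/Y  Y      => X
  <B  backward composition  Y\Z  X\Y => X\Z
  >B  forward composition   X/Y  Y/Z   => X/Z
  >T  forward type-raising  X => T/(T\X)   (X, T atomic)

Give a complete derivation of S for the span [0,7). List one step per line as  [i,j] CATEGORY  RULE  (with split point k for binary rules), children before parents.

[0,1] N  lex  "which"
[1,2] (S/PP)\N  lex  "dog"
[0,2] S/PP  <  k=1
[2,3] (N\(S/PP))/PP  lex  "slowly"
[3,4] S  lex  "cat"
[4,5] (PP/(N\S))\S  lex  "found"
[3,5] PP/(N\S)  <  k=4
[5,6] N\S  lex  "no"
[3,6] PP  >  k=5
[2,6] N\(S/PP)  >  k=3
[0,6] N  <  k=2
[6,7] S\N  lex  "city"
[0,7] S  <  k=6

[0,7] S   <
  [0,6] N   <
    [0,2] S/PP   <
      [0,1] "which" : N
      [1,2] "dog" : (S/PP)\N
    [2,6] N\(S/PP)   >
      [2,3] "slowly" : (N\(S/PP))/PP
      [3,6] PP   >
        [3,5] PP/(N\S)   <
          [3,4] "cat" : S
          [4,5] "found" : (PP/(N\S))\S
        [5,6] "no" : N\S
  [6,7] "city" : S\N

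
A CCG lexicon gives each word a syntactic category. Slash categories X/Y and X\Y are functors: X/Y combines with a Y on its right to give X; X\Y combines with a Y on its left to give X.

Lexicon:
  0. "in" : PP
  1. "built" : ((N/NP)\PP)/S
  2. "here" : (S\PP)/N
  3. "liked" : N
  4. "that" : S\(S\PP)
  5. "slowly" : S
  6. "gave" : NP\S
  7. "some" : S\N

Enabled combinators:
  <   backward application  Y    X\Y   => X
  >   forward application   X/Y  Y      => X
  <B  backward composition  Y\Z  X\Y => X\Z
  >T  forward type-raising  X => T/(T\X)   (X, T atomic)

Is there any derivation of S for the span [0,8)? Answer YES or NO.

YES

[0,8] S   <
  [0,7] N   >
    [0,5] N/NP   <
      [0,1] "in" : PP
      [1,5] (N/NP)\PP   >
        [1,2] "built" : ((N/NP)\PP)/S
        [2,5] S   <
          [2,4] S\PP   >
            [2,3] "here" : (S\PP)/N
            [3,4] "liked" : N
          [4,5] "that" : S\(S\PP)
    [5,7] NP   >
      [5,6] NP/(NP\S)   >T
        [5,6] "slowly" : S
      [6,7] "gave" : NP\S
  [7,8] "some" : S\N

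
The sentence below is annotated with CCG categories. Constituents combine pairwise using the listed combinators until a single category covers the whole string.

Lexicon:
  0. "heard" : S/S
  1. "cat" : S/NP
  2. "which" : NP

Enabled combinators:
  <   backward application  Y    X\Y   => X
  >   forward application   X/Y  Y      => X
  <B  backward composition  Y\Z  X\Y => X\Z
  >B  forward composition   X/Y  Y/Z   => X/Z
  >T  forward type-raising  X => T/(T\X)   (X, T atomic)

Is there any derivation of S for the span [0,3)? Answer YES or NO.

YES

[0,3] S   >
  [0,2] S/NP   >B
    [0,1] "heard" : S/S
    [1,2] "cat" : S/NP
  [2,3] "which" : NP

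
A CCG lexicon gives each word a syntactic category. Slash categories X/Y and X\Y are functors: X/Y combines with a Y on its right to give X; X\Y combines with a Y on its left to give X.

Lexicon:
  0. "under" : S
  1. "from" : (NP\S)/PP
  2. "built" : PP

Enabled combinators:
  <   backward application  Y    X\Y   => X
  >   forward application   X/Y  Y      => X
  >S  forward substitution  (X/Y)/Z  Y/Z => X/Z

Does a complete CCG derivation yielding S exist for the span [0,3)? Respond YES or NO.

NO

S (NP\S)/PP PP
CKY chart[0,3] = {NP}; S ∉ chart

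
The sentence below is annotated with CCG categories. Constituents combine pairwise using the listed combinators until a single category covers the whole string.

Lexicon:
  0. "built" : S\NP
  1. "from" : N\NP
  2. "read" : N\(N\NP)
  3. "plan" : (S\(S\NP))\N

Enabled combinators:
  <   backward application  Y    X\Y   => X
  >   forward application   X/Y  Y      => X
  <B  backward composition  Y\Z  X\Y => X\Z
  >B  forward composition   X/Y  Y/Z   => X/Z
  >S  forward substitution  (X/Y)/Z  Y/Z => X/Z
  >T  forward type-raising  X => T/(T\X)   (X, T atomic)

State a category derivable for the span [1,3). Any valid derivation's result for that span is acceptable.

[0,4] S   <
  [0,1] "built" : S\NP
  [1,4] S\(S\NP)   <
    [1,3] N   <
      [1,2] "from" : N\NP
      [2,3] "read" : N\(N\NP)
    [3,4] "plan" : (S\(S\NP))\N

N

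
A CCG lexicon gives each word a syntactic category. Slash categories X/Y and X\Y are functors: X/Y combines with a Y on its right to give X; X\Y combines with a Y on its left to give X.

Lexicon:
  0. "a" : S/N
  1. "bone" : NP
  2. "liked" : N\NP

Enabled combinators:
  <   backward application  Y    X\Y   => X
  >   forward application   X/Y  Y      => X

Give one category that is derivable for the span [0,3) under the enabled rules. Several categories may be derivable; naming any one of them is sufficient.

[0,3] S   >
  [0,1] "a" : S/N
  [1,3] N   <
    [1,2] "bone" : NP
    [2,3] "liked" : N\NP

S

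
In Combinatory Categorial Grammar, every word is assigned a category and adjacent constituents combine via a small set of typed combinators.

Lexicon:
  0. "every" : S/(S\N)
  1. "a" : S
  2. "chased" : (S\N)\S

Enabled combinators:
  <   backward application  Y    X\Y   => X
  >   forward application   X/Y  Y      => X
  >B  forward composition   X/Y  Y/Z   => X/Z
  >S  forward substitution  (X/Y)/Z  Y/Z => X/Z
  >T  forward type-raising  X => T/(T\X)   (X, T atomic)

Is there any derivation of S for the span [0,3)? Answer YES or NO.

YES

[0,3] S   >
  [0,1] "every" : S/(S\N)
  [1,3] S\N   <
    [1,2] "a" : S
    [2,3] "chased" : (S\N)\S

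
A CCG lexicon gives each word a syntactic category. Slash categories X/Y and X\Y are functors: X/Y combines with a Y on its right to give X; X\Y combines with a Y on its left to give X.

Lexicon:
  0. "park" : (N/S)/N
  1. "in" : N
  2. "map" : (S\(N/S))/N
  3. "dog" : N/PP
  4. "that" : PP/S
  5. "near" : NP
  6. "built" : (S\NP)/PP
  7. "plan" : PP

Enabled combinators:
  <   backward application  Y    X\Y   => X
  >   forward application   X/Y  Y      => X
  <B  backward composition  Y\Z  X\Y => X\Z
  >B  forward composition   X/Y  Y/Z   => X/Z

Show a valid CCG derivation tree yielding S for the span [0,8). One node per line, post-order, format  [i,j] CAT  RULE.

[0,1] (N/S)/N  lex  "park"
[1,2] N  lex  "in"
[0,2] N/S  >  k=1
[2,3] (S\(N/S))/N  lex  "map"
[3,4] N/PP  lex  "dog"
[4,5] PP/S  lex  "that"
[3,5] N/S  >B  k=4
[5,6] NP  lex  "near"
[6,7] (S\NP)/PP  lex  "built"
[7,8] PP  lex  "plan"
[6,8] S\NP  >  k=7
[5,8] S  <  k=6
[3,8] N  >  k=5
[2,8] S\(N/S)  >  k=3
[0,8] S  <  k=2

[0,8] S   <
  [0,2] N/S   >
    [0,1] "park" : (N/S)/N
    [1,2] "in" : N
  [2,8] S\(N/S)   >
    [2,3] "map" : (S\(N/S))/N
    [3,8] N   >
      [3,5] N/S   >B
        [3,4] "dog" : N/PP
        [4,5] "that" : PP/S
      [5,8] S   <
        [5,6] "near" : NP
        [6,8] S\NP   >
          [6,7] "built" : (S\NP)/PP
          [7,8] "plan" : PP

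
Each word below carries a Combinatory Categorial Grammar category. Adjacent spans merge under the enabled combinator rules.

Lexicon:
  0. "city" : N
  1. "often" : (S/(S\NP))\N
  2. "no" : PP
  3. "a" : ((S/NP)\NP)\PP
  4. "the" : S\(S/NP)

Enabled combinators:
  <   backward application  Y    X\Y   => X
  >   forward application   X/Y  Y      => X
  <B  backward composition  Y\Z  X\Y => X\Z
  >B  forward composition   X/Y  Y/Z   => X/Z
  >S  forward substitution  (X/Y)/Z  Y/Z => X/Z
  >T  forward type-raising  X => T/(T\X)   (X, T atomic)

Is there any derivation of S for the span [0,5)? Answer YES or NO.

[0,5] S   >
  [0,2] S/(S\NP)   <
    [0,1] "city" : N
    [1,2] "often" : (S/(S\NP))\N
  [2,5] S\NP   <B
    [2,4] (S/NP)\NP   <
      [2,3] "no" : PP
      [3,4] "a" : ((S/NP)\NP)\PP
    [4,5] "the" : S\(S/NP)

YES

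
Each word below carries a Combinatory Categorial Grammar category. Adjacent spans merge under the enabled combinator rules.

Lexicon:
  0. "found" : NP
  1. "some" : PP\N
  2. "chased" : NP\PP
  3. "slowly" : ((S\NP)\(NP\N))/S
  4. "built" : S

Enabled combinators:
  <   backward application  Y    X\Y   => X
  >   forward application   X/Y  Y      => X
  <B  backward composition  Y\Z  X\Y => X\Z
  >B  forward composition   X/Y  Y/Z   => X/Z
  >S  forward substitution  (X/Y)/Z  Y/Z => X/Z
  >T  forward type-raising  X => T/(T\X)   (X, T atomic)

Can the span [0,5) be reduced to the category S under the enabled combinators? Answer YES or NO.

[0,5] S   <
  [0,1] "found" : NP
  [1,5] S\NP   <
    [1,3] NP\N   <B
      [1,2] "some" : PP\N
      [2,3] "chased" : NP\PP
    [3,5] (S\NP)\(NP\N)   >
      [3,4] "slowly" : ((S\NP)\(NP\N))/S
      [4,5] "built" : S

YES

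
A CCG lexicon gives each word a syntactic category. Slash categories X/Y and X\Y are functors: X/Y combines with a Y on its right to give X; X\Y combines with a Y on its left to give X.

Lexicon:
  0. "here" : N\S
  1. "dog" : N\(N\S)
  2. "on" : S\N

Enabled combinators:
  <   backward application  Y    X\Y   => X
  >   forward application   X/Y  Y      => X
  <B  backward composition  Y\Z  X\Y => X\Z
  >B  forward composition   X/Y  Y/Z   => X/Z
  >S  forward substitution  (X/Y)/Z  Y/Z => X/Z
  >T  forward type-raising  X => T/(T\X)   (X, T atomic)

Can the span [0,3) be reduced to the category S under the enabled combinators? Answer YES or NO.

[0,3] S   <
  [0,2] N   <
    [0,1] "here" : N\S
    [1,2] "dog" : N\(N\S)
  [2,3] "on" : S\N

YES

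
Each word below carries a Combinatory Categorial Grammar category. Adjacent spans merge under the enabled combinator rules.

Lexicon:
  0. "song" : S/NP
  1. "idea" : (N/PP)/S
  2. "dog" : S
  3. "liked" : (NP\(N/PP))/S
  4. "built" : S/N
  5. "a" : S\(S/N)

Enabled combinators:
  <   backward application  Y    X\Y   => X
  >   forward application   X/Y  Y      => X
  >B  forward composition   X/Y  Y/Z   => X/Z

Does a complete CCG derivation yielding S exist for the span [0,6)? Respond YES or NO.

YES

[0,6] S   >
  [0,1] "song" : S/NP
  [1,6] NP   <
    [1,3] N/PP   >
      [1,2] "idea" : (N/PP)/S
      [2,3] "dog" : S
    [3,6] NP\(N/PP)   >
      [3,4] "liked" : (NP\(N/PP))/S
      [4,6] S   <
        [4,5] "built" : S/N
        [5,6] "a" : S\(S/N)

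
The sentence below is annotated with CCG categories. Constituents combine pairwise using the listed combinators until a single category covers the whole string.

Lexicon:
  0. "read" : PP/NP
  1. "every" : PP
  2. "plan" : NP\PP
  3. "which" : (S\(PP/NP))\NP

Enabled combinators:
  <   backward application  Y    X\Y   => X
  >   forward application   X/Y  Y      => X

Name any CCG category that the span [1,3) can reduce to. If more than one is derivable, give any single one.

NP

[0,4] S   <
  [0,1] "read" : PP/NP
  [1,4] S\(PP/NP)   <
    [1,3] NP   <
      [1,2] "every" : PP
      [2,3] "plan" : NP\PP
    [3,4] "which" : (S\(PP/NP))\NP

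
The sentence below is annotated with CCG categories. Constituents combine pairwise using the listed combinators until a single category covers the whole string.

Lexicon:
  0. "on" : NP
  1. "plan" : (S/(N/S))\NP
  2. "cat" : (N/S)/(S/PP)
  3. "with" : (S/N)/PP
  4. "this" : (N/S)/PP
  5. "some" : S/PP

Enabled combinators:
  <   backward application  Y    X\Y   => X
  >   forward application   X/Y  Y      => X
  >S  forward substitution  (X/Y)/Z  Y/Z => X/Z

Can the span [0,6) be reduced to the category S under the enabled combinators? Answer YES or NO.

YES

[0,6] S   >
  [0,2] S/(N/S)   <
    [0,1] "on" : NP
    [1,2] "plan" : (S/(N/S))\NP
  [2,6] N/S   >
    [2,3] "cat" : (N/S)/(S/PP)
    [3,6] S/PP   >S
      [3,4] "with" : (S/N)/PP
      [4,6] N/PP   >S
        [4,5] "this" : (N/S)/PP
        [5,6] "some" : S/PP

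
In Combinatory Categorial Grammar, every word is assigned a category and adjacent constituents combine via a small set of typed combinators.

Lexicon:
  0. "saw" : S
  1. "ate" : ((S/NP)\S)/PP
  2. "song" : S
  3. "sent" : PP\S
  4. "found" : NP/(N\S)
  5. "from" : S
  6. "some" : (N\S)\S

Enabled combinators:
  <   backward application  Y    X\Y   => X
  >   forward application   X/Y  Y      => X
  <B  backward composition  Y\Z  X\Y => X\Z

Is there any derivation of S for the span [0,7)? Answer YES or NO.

YES

[0,7] S   >
  [0,4] S/NP   <
    [0,1] "saw" : S
    [1,4] (S/NP)\S   >
      [1,2] "ate" : ((S/NP)\S)/PP
      [2,4] PP   <
        [2,3] "song" : S
        [3,4] "sent" : PP\S
  [4,7] NP   >
    [4,5] "found" : NP/(N\S)
    [5,7] N\S   <
      [5,6] "from" : S
      [6,7] "some" : (N\S)\S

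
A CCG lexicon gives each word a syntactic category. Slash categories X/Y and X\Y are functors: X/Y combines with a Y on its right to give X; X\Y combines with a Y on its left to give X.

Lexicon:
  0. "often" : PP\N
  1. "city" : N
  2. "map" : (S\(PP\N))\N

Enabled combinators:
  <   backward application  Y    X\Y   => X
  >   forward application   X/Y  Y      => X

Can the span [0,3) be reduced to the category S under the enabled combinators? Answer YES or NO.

[0,3] S   <
  [0,1] "often" : PP\N
  [1,3] S\(PP\N)   <
    [1,2] "city" : N
    [2,3] "map" : (S\(PP\N))\N

YES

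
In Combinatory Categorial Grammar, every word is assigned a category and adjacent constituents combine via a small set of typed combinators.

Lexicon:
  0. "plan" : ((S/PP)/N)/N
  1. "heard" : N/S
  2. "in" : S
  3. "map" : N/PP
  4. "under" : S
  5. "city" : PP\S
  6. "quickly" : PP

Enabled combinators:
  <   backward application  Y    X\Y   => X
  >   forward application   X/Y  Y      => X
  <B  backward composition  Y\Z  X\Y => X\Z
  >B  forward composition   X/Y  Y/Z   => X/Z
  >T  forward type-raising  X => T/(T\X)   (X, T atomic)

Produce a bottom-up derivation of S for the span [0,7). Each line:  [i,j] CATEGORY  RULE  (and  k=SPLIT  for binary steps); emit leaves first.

[0,1] ((S/PP)/N)/N  lex  "plan"
[1,2] N/S  lex  "heard"
[2,3] S  lex  "in"
[1,3] N  >  k=2
[0,3] (S/PP)/N  >  k=1
[3,4] N/PP  lex  "map"
[4,5] S  lex  "under"
[4,5] PP/(PP\S)  >T
[5,6] PP\S  lex  "city"
[4,6] PP  >  k=5
[3,6] N  >  k=4
[0,6] S/PP  >  k=3
[6,7] PP  lex  "quickly"
[0,7] S  >  k=6

[0,7] S   >
  [0,6] S/PP   >
    [0,3] (S/PP)/N   >
      [0,1] "plan" : ((S/PP)/N)/N
      [1,3] N   >
        [1,2] "heard" : N/S
        [2,3] "in" : S
    [3,6] N   >
      [3,4] "map" : N/PP
      [4,6] PP   >
        [4,5] PP/(PP\S)   >T
          [4,5] "under" : S
        [5,6] "city" : PP\S
  [6,7] "quickly" : PP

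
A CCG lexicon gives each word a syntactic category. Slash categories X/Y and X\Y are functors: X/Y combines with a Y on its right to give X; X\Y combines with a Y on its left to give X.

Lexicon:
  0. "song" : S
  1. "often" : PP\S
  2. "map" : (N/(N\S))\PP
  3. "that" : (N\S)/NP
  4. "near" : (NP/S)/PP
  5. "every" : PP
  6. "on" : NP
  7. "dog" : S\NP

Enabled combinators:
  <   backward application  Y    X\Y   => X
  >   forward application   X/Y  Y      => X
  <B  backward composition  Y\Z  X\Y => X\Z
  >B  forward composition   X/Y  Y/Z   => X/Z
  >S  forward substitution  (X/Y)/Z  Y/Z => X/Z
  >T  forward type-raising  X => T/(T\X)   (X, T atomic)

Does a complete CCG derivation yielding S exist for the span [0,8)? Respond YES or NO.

S PP\S (N/(N\S))\PP (N\S)/NP (NP/S)/PP PP NP S\NP
CKY chart[0,8] = {N, N/(NP\NP), N/(N\N), N/(S\S), NP/(NP\N), PP/(PP\N), S/(S\N)}; S ∉ chart

NO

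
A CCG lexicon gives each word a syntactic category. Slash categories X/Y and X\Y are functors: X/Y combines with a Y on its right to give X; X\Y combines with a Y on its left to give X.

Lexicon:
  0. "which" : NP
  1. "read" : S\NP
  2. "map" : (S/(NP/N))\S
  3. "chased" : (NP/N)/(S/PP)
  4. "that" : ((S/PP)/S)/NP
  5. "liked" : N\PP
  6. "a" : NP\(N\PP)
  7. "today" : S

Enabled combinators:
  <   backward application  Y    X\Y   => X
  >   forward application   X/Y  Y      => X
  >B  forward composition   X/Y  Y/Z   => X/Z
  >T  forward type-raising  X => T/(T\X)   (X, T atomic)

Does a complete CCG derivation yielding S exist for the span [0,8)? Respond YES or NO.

[0,8] S   >
  [0,3] S/(NP/N)   <
    [0,2] S   <
      [0,1] "which" : NP
      [1,2] "read" : S\NP
    [2,3] "map" : (S/(NP/N))\S
  [3,8] NP/N   >
    [3,4] "chased" : (NP/N)/(S/PP)
    [4,8] S/PP   >
      [4,7] (S/PP)/S   >
        [4,5] "that" : ((S/PP)/S)/NP
        [5,7] NP   <
          [5,6] "liked" : N\PP
          [6,7] "a" : NP\(N\PP)
      [7,8] "today" : S

YES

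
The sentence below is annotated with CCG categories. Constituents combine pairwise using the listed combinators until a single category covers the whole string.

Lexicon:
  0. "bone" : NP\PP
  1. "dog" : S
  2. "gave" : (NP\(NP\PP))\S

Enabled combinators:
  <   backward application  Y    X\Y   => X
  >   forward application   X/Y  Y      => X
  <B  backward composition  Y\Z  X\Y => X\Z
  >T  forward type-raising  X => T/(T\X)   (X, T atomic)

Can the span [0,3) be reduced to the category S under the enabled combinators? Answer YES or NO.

NO

NP\PP S (NP\(NP\PP))\S
CKY chart[0,3] = {N/(N\NP), NP, NP/(NP\NP), PP/(PP\NP), S/(S\NP)}; S ∉ chart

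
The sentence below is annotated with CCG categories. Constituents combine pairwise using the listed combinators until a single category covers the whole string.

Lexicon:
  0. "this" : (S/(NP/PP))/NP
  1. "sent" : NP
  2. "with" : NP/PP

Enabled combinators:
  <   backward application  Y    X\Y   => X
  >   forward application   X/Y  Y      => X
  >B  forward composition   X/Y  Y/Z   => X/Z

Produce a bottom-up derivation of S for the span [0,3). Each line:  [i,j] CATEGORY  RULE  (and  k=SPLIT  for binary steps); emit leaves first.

[0,3] S   >
  [0,2] S/(NP/PP)   >
    [0,1] "this" : (S/(NP/PP))/NP
    [1,2] "sent" : NP
  [2,3] "with" : NP/PP

[0,1] (S/(NP/PP))/NP  lex  "this"
[1,2] NP  lex  "sent"
[0,2] S/(NP/PP)  >  k=1
[2,3] NP/PP  lex  "with"
[0,3] S  >  k=2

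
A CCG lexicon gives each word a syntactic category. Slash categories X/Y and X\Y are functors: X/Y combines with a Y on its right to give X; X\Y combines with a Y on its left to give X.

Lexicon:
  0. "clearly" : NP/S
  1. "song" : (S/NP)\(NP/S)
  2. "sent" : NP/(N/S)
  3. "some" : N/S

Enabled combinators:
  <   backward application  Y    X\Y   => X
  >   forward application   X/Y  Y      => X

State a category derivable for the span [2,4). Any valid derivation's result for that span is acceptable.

NP

[0,4] S   >
  [0,2] S/NP   <
    [0,1] "clearly" : NP/S
    [1,2] "song" : (S/NP)\(NP/S)
  [2,4] NP   >
    [2,3] "sent" : NP/(N/S)
    [3,4] "some" : N/S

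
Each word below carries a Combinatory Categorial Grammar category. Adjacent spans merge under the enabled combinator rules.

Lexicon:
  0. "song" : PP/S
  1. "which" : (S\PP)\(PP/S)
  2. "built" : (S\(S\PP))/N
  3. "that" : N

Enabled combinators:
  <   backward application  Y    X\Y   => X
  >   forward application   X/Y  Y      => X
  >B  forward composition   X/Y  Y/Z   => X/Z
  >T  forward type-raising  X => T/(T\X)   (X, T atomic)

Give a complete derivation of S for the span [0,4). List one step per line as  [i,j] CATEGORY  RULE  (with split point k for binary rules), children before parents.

[0,1] PP/S  lex  "song"
[1,2] (S\PP)\(PP/S)  lex  "which"
[0,2] S\PP  <  k=1
[2,3] (S\(S\PP))/N  lex  "built"
[3,4] N  lex  "that"
[2,4] S\(S\PP)  >  k=3
[0,4] S  <  k=2

[0,4] S   <
  [0,2] S\PP   <
    [0,1] "song" : PP/S
    [1,2] "which" : (S\PP)\(PP/S)
  [2,4] S\(S\PP)   >
    [2,3] "built" : (S\(S\PP))/N
    [3,4] "that" : N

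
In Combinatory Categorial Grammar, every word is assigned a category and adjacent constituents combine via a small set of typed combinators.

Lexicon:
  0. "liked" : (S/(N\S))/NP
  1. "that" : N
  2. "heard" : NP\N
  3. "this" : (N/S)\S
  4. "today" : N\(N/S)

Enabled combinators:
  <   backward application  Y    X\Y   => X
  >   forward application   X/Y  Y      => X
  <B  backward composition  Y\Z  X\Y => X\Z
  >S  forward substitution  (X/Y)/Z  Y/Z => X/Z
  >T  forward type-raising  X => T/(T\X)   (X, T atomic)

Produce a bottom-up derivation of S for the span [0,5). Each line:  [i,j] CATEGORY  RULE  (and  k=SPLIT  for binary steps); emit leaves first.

[0,5] S   >
  [0,3] S/(N\S)   >
    [0,1] "liked" : (S/(N\S))/NP
    [1,3] NP   >
      [1,2] NP/(NP\N)   >T
        [1,2] "that" : N
      [2,3] "heard" : NP\N
  [3,5] N\S   <B
    [3,4] "this" : (N/S)\S
    [4,5] "today" : N\(N/S)

[0,1] (S/(N\S))/NP  lex  "liked"
[1,2] N  lex  "that"
[1,2] NP/(NP\N)  >T
[2,3] NP\N  lex  "heard"
[1,3] NP  >  k=2
[0,3] S/(N\S)  >  k=1
[3,4] (N/S)\S  lex  "this"
[4,5] N\(N/S)  lex  "today"
[3,5] N\S  <B  k=4
[0,5] S  >  k=3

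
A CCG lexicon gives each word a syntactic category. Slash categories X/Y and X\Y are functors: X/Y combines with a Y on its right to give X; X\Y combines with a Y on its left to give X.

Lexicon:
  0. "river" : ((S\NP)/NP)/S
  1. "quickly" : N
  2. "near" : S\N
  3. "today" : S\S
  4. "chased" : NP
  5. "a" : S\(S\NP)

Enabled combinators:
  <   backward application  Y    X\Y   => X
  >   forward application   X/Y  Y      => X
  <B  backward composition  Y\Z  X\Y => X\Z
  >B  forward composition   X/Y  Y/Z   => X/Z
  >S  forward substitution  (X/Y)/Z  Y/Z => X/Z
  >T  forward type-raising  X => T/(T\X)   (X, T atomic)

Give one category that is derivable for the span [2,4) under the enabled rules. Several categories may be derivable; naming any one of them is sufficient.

[0,6] S   <
  [0,5] S\NP   >
    [0,4] (S\NP)/NP   >
      [0,1] "river" : ((S\NP)/NP)/S
      [1,4] S   >
        [1,2] S/(S\N)   >T
          [1,2] "quickly" : N
        [2,4] S\N   <B
          [2,3] "near" : S\N
          [3,4] "today" : S\S
    [4,5] "chased" : NP
  [5,6] "a" : S\(S\NP)

S\N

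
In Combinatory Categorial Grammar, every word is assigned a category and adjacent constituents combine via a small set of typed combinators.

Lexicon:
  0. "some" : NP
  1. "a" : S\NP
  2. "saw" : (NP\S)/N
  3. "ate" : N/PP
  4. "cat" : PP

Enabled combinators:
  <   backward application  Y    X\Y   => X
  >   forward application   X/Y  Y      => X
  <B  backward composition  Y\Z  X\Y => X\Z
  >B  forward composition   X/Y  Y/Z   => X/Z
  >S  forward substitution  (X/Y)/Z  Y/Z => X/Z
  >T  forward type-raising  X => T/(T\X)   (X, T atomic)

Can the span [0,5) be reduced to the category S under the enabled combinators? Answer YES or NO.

NO

NP S\NP (NP\S)/N N/PP PP
CKY chart[0,5] = {N/(N\NP), NP, NP/(NP\NP), NP/(N\N), NP/(PP\PP), PP/(PP\NP), S/(S\NP)}; S ∉ chart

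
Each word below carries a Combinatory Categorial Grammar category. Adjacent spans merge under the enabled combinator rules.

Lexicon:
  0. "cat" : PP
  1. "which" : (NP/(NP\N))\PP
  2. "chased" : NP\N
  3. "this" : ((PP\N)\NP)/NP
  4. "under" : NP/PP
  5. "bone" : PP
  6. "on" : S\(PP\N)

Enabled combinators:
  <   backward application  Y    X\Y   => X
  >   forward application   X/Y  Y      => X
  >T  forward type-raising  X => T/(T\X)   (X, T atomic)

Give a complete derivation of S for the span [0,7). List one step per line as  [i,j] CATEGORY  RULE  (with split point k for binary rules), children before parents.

[0,1] PP  lex  "cat"
[1,2] (NP/(NP\N))\PP  lex  "which"
[0,2] NP/(NP\N)  <  k=1
[2,3] NP\N  lex  "chased"
[0,3] NP  >  k=2
[3,4] ((PP\N)\NP)/NP  lex  "this"
[4,5] NP/PP  lex  "under"
[5,6] PP  lex  "bone"
[4,6] NP  >  k=5
[3,6] (PP\N)\NP  >  k=4
[0,6] PP\N  <  k=3
[6,7] S\(PP\N)  lex  "on"
[0,7] S  <  k=6

[0,7] S   <
  [0,6] PP\N   <
    [0,3] NP   >
      [0,2] NP/(NP\N)   <
        [0,1] "cat" : PP
        [1,2] "which" : (NP/(NP\N))\PP
      [2,3] "chased" : NP\N
    [3,6] (PP\N)\NP   >
      [3,4] "this" : ((PP\N)\NP)/NP
      [4,6] NP   >
        [4,5] "under" : NP/PP
        [5,6] "bone" : PP
  [6,7] "on" : S\(PP\N)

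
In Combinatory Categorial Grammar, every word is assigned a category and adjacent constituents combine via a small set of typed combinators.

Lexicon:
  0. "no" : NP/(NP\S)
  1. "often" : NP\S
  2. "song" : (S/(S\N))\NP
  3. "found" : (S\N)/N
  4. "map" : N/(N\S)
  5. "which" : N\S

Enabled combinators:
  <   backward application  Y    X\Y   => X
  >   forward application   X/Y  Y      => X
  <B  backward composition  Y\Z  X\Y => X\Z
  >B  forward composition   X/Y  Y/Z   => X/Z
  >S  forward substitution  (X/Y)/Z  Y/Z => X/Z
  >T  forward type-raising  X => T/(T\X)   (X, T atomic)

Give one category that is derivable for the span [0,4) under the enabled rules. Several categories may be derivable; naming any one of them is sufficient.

S/N

[0,6] S   >
  [0,4] S/N   >B
    [0,3] S/(S\N)   <
      [0,2] NP   >
        [0,1] "no" : NP/(NP\S)
        [1,2] "often" : NP\S
      [2,3] "song" : (S/(S\N))\NP
    [3,4] "found" : (S\N)/N
  [4,6] N   >
    [4,5] "map" : N/(N\S)
    [5,6] "which" : N\S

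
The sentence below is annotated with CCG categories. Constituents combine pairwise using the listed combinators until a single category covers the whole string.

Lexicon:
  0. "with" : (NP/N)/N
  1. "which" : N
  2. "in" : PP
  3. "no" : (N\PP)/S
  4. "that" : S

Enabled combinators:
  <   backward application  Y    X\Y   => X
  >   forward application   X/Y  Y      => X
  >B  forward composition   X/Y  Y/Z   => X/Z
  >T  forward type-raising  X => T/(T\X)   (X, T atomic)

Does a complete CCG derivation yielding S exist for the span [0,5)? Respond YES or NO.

(NP/N)/N N PP (N\PP)/S S
CKY chart[0,5] = {N/(N\NP), NP, NP/(NP\NP), NP/(N\N), NP/(S\S), PP/(PP\NP), S/(S\NP)}; S ∉ chart

NO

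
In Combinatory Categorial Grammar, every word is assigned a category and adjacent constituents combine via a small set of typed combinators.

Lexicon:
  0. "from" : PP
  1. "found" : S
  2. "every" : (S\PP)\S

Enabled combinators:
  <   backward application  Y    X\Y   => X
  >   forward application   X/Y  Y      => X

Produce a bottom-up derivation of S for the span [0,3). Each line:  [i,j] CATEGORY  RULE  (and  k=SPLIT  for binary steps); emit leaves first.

[0,1] PP  lex  "from"
[1,2] S  lex  "found"
[2,3] (S\PP)\S  lex  "every"
[1,3] S\PP  <  k=2
[0,3] S  <  k=1

[0,3] S   <
  [0,1] "from" : PP
  [1,3] S\PP   <
    [1,2] "found" : S
    [2,3] "every" : (S\PP)\S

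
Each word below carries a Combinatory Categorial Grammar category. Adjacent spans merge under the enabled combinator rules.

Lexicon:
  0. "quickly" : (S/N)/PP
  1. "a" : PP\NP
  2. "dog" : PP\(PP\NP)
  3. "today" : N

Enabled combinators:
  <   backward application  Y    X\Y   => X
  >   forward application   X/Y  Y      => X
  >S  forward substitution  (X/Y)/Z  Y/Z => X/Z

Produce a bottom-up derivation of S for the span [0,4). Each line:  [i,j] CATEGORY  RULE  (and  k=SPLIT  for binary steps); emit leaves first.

[0,4] S   >
  [0,3] S/N   >
    [0,1] "quickly" : (S/N)/PP
    [1,3] PP   <
      [1,2] "a" : PP\NP
      [2,3] "dog" : PP\(PP\NP)
  [3,4] "today" : N

[0,1] (S/N)/PP  lex  "quickly"
[1,2] PP\NP  lex  "a"
[2,3] PP\(PP\NP)  lex  "dog"
[1,3] PP  <  k=2
[0,3] S/N  >  k=1
[3,4] N  lex  "today"
[0,4] S  >  k=3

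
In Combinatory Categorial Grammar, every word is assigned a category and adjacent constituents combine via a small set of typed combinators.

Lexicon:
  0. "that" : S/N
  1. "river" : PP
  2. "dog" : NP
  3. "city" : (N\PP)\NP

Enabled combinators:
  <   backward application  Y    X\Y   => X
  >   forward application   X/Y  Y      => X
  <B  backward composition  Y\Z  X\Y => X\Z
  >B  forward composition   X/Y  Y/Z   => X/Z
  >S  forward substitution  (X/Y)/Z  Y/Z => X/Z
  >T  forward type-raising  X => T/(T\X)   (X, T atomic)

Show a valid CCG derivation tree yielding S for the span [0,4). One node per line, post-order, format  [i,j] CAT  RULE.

[0,1] S/N  lex  "that"
[1,2] PP  lex  "river"
[1,2] N/(N\PP)  >T
[2,3] NP  lex  "dog"
[3,4] (N\PP)\NP  lex  "city"
[2,4] N\PP  <  k=3
[1,4] N  >  k=2
[0,4] S  >  k=1

[0,4] S   >
  [0,1] "that" : S/N
  [1,4] N   >
    [1,2] N/(N\PP)   >T
      [1,2] "river" : PP
    [2,4] N\PP   <
      [2,3] "dog" : NP
      [3,4] "city" : (N\PP)\NP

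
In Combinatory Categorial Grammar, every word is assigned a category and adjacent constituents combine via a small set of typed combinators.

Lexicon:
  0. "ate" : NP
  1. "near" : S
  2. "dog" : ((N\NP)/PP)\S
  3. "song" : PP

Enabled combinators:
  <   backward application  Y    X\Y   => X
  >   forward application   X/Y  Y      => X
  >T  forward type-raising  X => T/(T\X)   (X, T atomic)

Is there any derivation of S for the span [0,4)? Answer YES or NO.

NO

NP S ((N\NP)/PP)\S PP
CKY chart[0,4] = {N, N/(N\N), NP/(NP\N), PP/(PP\N), S/(S\N)}; S ∉ chart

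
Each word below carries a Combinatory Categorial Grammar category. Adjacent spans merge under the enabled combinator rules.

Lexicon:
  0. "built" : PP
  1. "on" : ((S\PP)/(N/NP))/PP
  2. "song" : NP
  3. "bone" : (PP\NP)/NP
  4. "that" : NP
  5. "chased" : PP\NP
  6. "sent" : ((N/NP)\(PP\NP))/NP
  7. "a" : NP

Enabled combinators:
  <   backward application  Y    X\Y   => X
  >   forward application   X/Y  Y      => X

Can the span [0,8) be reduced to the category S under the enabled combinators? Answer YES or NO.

YES

[0,8] S   <
  [0,1] "built" : PP
  [1,8] S\PP   >
    [1,5] (S\PP)/(N/NP)   >
      [1,2] "on" : ((S\PP)/(N/NP))/PP
      [2,5] PP   <
        [2,3] "song" : NP
        [3,5] PP\NP   >
          [3,4] "bone" : (PP\NP)/NP
          [4,5] "that" : NP
    [5,8] N/NP   <
      [5,6] "chased" : PP\NP
      [6,8] (N/NP)\(PP\NP)   >
        [6,7] "sent" : ((N/NP)\(PP\NP))/NP
        [7,8] "a" : NP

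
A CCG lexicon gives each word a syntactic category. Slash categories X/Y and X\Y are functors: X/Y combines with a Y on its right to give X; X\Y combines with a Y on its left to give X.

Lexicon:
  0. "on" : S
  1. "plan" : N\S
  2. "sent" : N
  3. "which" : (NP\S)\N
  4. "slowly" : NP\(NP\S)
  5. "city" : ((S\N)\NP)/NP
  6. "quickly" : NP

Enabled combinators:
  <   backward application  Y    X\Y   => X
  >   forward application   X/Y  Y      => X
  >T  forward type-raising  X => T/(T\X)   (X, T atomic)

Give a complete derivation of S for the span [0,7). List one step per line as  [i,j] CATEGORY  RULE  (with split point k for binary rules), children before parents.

[0,7] S   <
  [0,2] N   <
    [0,1] "on" : S
    [1,2] "plan" : N\S
  [2,7] S\N   <
    [2,5] NP   <
      [2,4] NP\S   <
        [2,3] "sent" : N
        [3,4] "which" : (NP\S)\N
      [4,5] "slowly" : NP\(NP\S)
    [5,7] (S\N)\NP   >
      [5,6] "city" : ((S\N)\NP)/NP
      [6,7] "quickly" : NP

[0,1] S  lex  "on"
[1,2] N\S  lex  "plan"
[0,2] N  <  k=1
[2,3] N  lex  "sent"
[3,4] (NP\S)\N  lex  "which"
[2,4] NP\S  <  k=3
[4,5] NP\(NP\S)  lex  "slowly"
[2,5] NP  <  k=4
[5,6] ((S\N)\NP)/NP  lex  "city"
[6,7] NP  lex  "quickly"
[5,7] (S\N)\NP  >  k=6
[2,7] S\N  <  k=5
[0,7] S  <  k=2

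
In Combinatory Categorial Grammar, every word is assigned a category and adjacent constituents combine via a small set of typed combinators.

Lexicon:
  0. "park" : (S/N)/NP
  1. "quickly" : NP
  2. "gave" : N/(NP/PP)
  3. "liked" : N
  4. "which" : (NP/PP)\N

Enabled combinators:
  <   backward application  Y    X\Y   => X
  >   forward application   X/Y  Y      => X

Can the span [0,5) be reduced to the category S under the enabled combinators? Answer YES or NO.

[0,5] S   >
  [0,2] S/N   >
    [0,1] "park" : (S/N)/NP
    [1,2] "quickly" : NP
  [2,5] N   >
    [2,3] "gave" : N/(NP/PP)
    [3,5] NP/PP   <
      [3,4] "liked" : N
      [4,5] "which" : (NP/PP)\N

YES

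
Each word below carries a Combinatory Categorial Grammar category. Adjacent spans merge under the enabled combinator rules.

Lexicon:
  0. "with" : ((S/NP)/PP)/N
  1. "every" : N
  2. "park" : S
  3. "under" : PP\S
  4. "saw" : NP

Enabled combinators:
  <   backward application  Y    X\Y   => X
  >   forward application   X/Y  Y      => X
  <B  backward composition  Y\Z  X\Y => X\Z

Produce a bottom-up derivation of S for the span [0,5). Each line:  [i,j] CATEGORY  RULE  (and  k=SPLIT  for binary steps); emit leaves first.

[0,5] S   >
  [0,4] S/NP   >
    [0,2] (S/NP)/PP   >
      [0,1] "with" : ((S/NP)/PP)/N
      [1,2] "every" : N
    [2,4] PP   <
      [2,3] "park" : S
      [3,4] "under" : PP\S
  [4,5] "saw" : NP

[0,1] ((S/NP)/PP)/N  lex  "with"
[1,2] N  lex  "every"
[0,2] (S/NP)/PP  >  k=1
[2,3] S  lex  "park"
[3,4] PP\S  lex  "under"
[2,4] PP  <  k=3
[0,4] S/NP  >  k=2
[4,5] NP  lex  "saw"
[0,5] S  >  k=4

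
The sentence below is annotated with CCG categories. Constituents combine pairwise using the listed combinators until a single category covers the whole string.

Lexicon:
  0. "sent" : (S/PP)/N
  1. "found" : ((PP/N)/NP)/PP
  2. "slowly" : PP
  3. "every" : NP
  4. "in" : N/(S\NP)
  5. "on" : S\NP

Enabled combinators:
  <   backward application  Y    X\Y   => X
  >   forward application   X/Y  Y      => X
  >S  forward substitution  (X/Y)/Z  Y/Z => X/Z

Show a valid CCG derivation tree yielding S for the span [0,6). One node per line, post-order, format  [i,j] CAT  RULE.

[0,1] (S/PP)/N  lex  "sent"
[1,2] ((PP/N)/NP)/PP  lex  "found"
[2,3] PP  lex  "slowly"
[1,3] (PP/N)/NP  >  k=2
[3,4] NP  lex  "every"
[1,4] PP/N  >  k=3
[0,4] S/N  >S  k=1
[4,5] N/(S\NP)  lex  "in"
[5,6] S\NP  lex  "on"
[4,6] N  >  k=5
[0,6] S  >  k=4

[0,6] S   >
  [0,4] S/N   >S
    [0,1] "sent" : (S/PP)/N
    [1,4] PP/N   >
      [1,3] (PP/N)/NP   >
        [1,2] "found" : ((PP/N)/NP)/PP
        [2,3] "slowly" : PP
      [3,4] "every" : NP
  [4,6] N   >
    [4,5] "in" : N/(S\NP)
    [5,6] "on" : S\NP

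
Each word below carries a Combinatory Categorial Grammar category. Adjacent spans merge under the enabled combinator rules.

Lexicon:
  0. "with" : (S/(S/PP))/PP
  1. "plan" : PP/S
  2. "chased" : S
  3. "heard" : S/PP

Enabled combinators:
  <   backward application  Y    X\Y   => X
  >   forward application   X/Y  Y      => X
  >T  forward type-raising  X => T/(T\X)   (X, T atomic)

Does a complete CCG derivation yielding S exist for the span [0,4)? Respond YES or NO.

[0,4] S   >
  [0,3] S/(S/PP)   >
    [0,1] "with" : (S/(S/PP))/PP
    [1,3] PP   >
      [1,2] "plan" : PP/S
      [2,3] "chased" : S
  [3,4] "heard" : S/PP

YES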